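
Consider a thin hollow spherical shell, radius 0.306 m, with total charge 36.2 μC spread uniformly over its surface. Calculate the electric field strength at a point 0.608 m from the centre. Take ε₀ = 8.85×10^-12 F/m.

|E| ≈ 8.81×10^5 N/C

Symmetry ⇒ E = E(r) r̂. Gaussian sphere of radius r = 0.608 m (r > 0.306 m).
The entire shell is enclosed: Q_enc = 3.62×10^-5 C.
Gauss's law: E·4πr² = Q_enc/ε₀.
E = |Q_enc|/(4πε₀r²) = (3.62e-5)/(4π·8.85×10^-12·(0.608)²) = 8.81e5 N/C.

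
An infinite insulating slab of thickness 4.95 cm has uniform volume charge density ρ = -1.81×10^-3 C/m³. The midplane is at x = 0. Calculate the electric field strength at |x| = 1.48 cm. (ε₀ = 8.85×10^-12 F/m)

By symmetry E is perpendicular to the slab. A Gaussian pillbox from −1.48 cm to +1.48 cm (face area A) lies entirely within the slab.
Q_enc = ρ·(2x)·A and flux = 2EA, so 2EA = 2ρxA/ε₀ ⇒ E = |ρ|x/ε₀.
E = (1.81×10^-3)(0.0148)/(8.85×10^-12) = 3.03×10^6 N/C.

3.03×10^6 V/m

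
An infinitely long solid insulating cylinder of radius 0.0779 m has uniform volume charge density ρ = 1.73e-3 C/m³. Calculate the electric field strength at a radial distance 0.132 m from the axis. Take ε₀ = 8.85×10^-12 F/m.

Coaxial Gaussian cylinder, radius r = 0.132 m, length L (r > 0.0779 m, full cross-section enclosed).
λ_enc = ρ·πR² = (1.73×10^-3)π(0.0779)² = 3.298×10^-5 C/m.
By Gauss's law (flux through the curved wall only), E·2πrL = λ_enc L/ε₀.
E = |λ_enc|/(2πε₀r) = (3.298×10^-5)/(2π·8.85×10^-12·0.132) = 4.49×10^6 N/C.

|E| = 4.49×10^6 N/C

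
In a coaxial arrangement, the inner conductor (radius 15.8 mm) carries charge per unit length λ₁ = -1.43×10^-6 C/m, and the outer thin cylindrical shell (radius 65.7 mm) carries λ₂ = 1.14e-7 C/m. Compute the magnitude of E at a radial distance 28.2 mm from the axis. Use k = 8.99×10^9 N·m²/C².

|E| ≈ 9.12e5 N/C

Choose a coaxial cylinder of radius r = 28.2 mm (arbitrary length L) as the Gaussian surface (between the conductors, 15.8 mm < r < 65.7 mm).
The shell at 65.7 mm lies outside the Gaussian surface, so λ_enc = λ₁ = -1.43×10^-6 C/m.
By Gauss's law (flux through the curved wall only), E·2πrL = λ_enc L/ε₀.
E = 2k|λ_enc|/r = 2(8.99×10^9)(1.43×10^-6)/(0.0282) = 9.12e5 N/C.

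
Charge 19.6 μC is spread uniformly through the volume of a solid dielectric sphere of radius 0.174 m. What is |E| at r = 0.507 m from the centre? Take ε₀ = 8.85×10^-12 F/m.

|E| ≈ 6.86×10^5 N/C

Use a concentric Gaussian sphere at r = 0.507 m (r > R, so the entire charge is enclosed).
Q_enc = 19.6 μC = 1.96×10^-5 C.
By Gauss's law, ∮E·dA = E·4πr² = Q_enc/ε₀.
E = |Q_enc|/(4πε₀r²) = (1.96×10^-5)/(4π·8.85×10^-12·(0.507)²) = 6.86×10^5 N/C.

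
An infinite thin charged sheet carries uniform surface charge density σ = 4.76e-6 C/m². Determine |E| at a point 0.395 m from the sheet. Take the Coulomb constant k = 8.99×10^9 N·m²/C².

2.69×10^5 N/C

By planar symmetry E is perpendicular to the sheet and uniform; use a Gaussian pillbox with flat faces of area A on each side of the sheet.
Flux Φ = 2EA and Q_enc = σA, so 2EA = σA/ε₀ ⇒ E = |σ|/(2ε₀), independent of distance.
E = 2πk|σ| = 2π(8.99×10^9)(4.76×10^-6) = 2.69×10^5 N/C.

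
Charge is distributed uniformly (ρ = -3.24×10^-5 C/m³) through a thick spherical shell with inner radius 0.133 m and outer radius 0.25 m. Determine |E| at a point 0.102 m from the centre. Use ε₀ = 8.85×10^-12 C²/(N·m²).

Use a concentric Gaussian sphere at r = 0.102 m (r < 0.133 m, inside the empty cavity).
No charge is enclosed, so by Gauss's law E·4πr² = 0 ⇒ E = 0.

E = 0 (no enclosed charge)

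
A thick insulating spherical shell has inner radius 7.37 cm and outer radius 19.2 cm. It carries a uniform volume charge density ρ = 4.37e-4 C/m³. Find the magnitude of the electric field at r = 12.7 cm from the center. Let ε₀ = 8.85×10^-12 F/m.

Symmetry ⇒ E = E(r) r̂. Gaussian sphere of radius r = 12.7 cm (within the shell material, 7.37 cm < r < 19.2 cm).
Only the shell between 7.37 cm and r is enclosed: Q_enc = ρ·(4π/3)(r³ − a³) = (4.37×10^-4)·(4π/3)·((0.127)³ − (0.0737)³) = 3.017×10^-6 C.
Since E is radial and uniform over the Gaussian sphere, Φ = E·4πr² = Q_enc/ε₀.
E = |Q_enc|/(4πε₀r²) = (3.017×10^-6)/(4π·8.85×10^-12·(0.127)²) = 1.68×10^6 N/C.

|E| ≈ 1.68e6 V/m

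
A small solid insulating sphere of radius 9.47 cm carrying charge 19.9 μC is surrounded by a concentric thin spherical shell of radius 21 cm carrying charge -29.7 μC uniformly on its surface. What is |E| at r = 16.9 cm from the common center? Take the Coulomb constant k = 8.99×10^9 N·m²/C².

Take a concentric spherical Gaussian surface of radius r = 16.9 cm (between the bodies, 9.47 cm < r < 21 cm).
The shell at 21 cm lies outside the Gaussian surface, so Q_enc = 19.9 μC = 1.99×10^-5 C.
Applying ∮E·dA = Q_enc/ε₀ with Φ = E(4πr²):
E = k|Q_enc|/r² = (8.99×10^9)(1.99×10^-5)/(0.169)² = 6.26×10^6 N/C.

E = 6.26×10^6 V/m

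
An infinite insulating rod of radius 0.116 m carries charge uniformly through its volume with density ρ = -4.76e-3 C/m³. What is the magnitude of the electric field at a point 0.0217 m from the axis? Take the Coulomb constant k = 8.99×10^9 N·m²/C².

By cylindrical symmetry E is radial; use a coaxial Gaussian cylinder of radius 0.0217 m and length L (r < R).
Enclosed charge per unit length: λ_enc = ρ·πr² = (-4.76×10^-3)π(0.0217)² = -7.042×10^-6 C/m.
Gauss's law: E·2πrL = λ_enc L/ε₀.
E = 2k|λ_enc|/r = 2(8.99×10^9)(7.042×10^-6)/(0.0217) = 5.83×10^6 N/C.

5.83×10^6 N/C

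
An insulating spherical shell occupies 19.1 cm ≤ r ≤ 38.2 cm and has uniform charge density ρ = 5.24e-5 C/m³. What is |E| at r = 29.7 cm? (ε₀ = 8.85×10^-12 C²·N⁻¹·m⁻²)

By spherical symmetry E is radial; choose a Gaussian sphere of radius r = 29.7 cm (within the shell material, 19.1 cm < r < 38.2 cm).
Enclosed charge is the volume from a to r: Q_enc = (4π/3)ρ(r³ − a³) = 4.221e-6 C.
Gauss's law: E·4πr² = Q_enc/ε₀.
E = |Q_enc|/(4πε₀r²) = (4.221×10^-6)/(4π·8.85×10^-12·(0.297)²) = 4.30×10^5 N/C.

|E| ≈ 4.30×10^5 V/m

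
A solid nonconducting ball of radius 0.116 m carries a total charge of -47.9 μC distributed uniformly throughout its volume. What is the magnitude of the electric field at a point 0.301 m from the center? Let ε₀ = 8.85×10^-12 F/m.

E ≈ 4.75×10^6 V/m

Use a concentric Gaussian sphere at r = 0.301 m (r > R, so the entire charge is enclosed).
Q_enc = -47.9 μC = -4.79×10^-5 C.
By Gauss's law, ∮E·dA = E·4πr² = Q_enc/ε₀.
E = |Q_enc|/(4πε₀r²) = (4.79×10^-5)/(4π·8.85×10^-12·(0.301)²) = 4.75×10^6 N/C.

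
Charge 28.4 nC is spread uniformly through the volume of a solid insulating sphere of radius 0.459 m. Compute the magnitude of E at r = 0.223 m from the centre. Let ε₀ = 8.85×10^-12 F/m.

Use a concentric Gaussian sphere at r = 0.223 m (r < R).
For a uniform sphere the enclosed fraction is (r/R)³, so Q_enc = (28.4 nC)(0.223/0.459)³ = 3.257×10^-9 C.
Gauss's law: E·4πr² = Q_enc/ε₀.
E = |Q_enc|/(4πε₀r²) = (3.257×10^-9)/(4π·8.85×10^-12·(0.223)²) = 589 N/C.

589 N/C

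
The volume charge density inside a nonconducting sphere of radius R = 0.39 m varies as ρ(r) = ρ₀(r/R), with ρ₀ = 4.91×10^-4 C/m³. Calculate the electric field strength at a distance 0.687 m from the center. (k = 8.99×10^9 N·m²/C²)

By spherical symmetry E is radial; choose a Gaussian sphere of radius r = 0.687 m (r > R, all charge enclosed).
Q_enc = 4π ∫₀^R ρ₀(r'/R)^1 r'² dr' = 4πρ₀R³/4 = 9.15×10^-5 C.
By Gauss's law, ∮E·dA = E·4πr² = Q_enc/ε₀.
E = k|Q_enc|/r² = (8.99×10^9)(9.15×10^-5)/(0.687)² = 1.74×10^6 N/C.

|E| = 1.74e6 N/C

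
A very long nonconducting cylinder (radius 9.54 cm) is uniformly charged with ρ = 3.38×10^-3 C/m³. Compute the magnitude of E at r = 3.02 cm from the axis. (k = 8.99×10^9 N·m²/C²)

5.77e6 V/m

Choose a coaxial cylinder of radius r = 3.02 cm (arbitrary length L) as the Gaussian surface (r < R).
Enclosed charge per unit length: λ_enc = ρ·πr² = (3.38e-3)π(0.0302)² = 9.685e-6 C/m.
Gauss's law: E·2πrL = λ_enc L/ε₀.
E = 2k|λ_enc|/r = 2(8.99×10^9)(9.685×10^-6)/(0.0302) = 5.77×10^6 N/C.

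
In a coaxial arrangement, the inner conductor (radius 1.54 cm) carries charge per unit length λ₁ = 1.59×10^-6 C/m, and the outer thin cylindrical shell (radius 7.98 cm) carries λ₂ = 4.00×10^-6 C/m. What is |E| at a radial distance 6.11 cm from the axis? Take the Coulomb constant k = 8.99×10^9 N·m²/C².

By cylindrical symmetry E is radial; use a coaxial Gaussian cylinder of radius 6.11 cm and length L (between the conductors, 1.54 cm < r < 7.98 cm).
The shell at 7.98 cm lies outside the Gaussian surface, so λ_enc = λ₁ = 1.59×10^-6 C/m.
By Gauss's law (flux through the curved wall only), E·2πrL = λ_enc L/ε₀.
E = 2k|λ_enc|/r = 2(8.99×10^9)(1.59×10^-6)/(0.0611) = 4.68×10^5 N/C.

|E| = 4.68×10^5 V/m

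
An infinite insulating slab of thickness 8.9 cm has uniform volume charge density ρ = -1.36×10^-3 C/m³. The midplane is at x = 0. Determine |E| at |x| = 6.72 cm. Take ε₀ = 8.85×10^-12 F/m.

The point |x| = 6.72 cm lies outside the slab (half-thickness 0.0445 m). A symmetric pillbox spanning the full slab encloses Q_enc = ρ·d·A.
Flux = 2EA ⇒ E = |ρ|d/(2ε₀), independent of distance outside.
E = (1.36e-3)(0.089)/(2·8.85×10^-12) = 6.84×10^6 N/C.

E ≈ 6.84×10^6 N/C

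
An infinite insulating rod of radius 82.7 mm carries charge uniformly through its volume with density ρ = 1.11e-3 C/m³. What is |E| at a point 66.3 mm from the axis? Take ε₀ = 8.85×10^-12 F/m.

E ≈ 4.16×10^6 V/m

By cylindrical symmetry E is radial; use a coaxial Gaussian cylinder of radius 66.3 mm and length L (r < R).
Charge inside radius r per length L is ρ·πr²·L, so λ_enc = ρπr² = 1.533×10^-5 C/m.
Applying ∮E·dA = Q_enc/ε₀ with the end caps contributing no flux:
E = |λ_enc|/(2πε₀r) = (1.533×10^-5)/(2π·8.85×10^-12·0.0663) = 4.16×10^6 N/C.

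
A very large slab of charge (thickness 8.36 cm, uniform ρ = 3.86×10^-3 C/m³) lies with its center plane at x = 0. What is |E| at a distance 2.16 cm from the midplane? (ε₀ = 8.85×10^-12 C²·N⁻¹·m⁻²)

|E| ≈ 9.42×10^6 N/C

By symmetry E is perpendicular to the slab. A Gaussian pillbox from −2.16 cm to +2.16 cm (face area A) lies entirely within the slab.
Q_enc = ρ·(2x)·A and flux = 2EA, so 2EA = 2ρxA/ε₀ ⇒ E = |ρ|x/ε₀.
E = (3.86e-3)(0.0216)/(8.85×10^-12) = 9.42×10^6 N/C.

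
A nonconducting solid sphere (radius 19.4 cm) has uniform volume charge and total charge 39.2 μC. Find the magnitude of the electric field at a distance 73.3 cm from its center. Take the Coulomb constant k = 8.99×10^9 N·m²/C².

|E| = 6.56×10^5 N/C

Take a concentric spherical Gaussian surface of radius r = 73.3 cm (r > R, so the entire charge is enclosed).
Q_enc = 39.2 μC = 3.92×10^-5 C.
By Gauss's law, ∮E·dA = E·4πr² = Q_enc/ε₀.
E = k|Q_enc|/r² = (8.99×10^9)(3.92×10^-5)/(0.733)² = 6.56×10^5 N/C.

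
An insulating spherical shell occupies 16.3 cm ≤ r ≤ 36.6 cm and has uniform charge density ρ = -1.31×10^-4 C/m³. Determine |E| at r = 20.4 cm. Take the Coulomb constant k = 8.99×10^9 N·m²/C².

Symmetry ⇒ E = E(r) r̂. Gaussian sphere of radius r = 20.4 cm (within the shell material, 16.3 cm < r < 36.6 cm).
Only the shell between 16.3 cm and r is enclosed: Q_enc = ρ·(4π/3)(r³ − a³) = (-1.31×10^-4)·(4π/3)·((0.204)³ − (0.163)³) = -2.282×10^-6 C.
Applying ∮E·dA = Q_enc/ε₀ with Φ = E(4πr²):
E = k|Q_enc|/r² = (8.99×10^9)(2.282×10^-6)/(0.204)² = 4.93e5 N/C.

E ≈ 4.93×10^5 V/m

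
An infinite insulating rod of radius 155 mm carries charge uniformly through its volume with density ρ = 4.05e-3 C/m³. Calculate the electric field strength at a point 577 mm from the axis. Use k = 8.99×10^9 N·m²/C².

9.53e6 V/m

Coaxial Gaussian cylinder, radius r = 577 mm, length L (r > 155 mm, full cross-section enclosed).
λ_enc = ρ·πR² = (4.05e-3)π(0.155)² = 3.057e-4 C/m.
Gauss's law: E·2πrL = λ_enc L/ε₀.
E = 2k|λ_enc|/r = 2(8.99×10^9)(3.057×10^-4)/(0.577) = 9.53×10^6 N/C.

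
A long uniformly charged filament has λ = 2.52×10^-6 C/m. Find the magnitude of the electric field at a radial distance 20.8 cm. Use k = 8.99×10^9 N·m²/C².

|E| ≈ 2.18×10^5 N/C

Take a coaxial cylindrical Gaussian surface of radius r = 20.8 cm and length L.
Q_enc = λL, so λ_enc = 2.52×10^-6 C/m.
By Gauss's law (flux through the curved wall only), E·2πrL = λ_enc L/ε₀.
E = 2k|λ_enc|/r = 2(8.99×10^9)(2.52×10^-6)/(0.208) = 2.18×10^5 N/C.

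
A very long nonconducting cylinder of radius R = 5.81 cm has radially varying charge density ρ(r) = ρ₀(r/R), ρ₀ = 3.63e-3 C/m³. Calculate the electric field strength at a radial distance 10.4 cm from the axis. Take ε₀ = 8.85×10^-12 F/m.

|E| ≈ 4.44e6 N/C

By cylindrical symmetry E is radial; use a coaxial Gaussian cylinder of radius 10.4 cm and length L (r > R, full charge per length enclosed).
λ_enc = 2π ∫₀^R ρ₀(r'/R)^1 r' dr' = 2πρ₀R²/3 = 2.566×10^-5 C/m.
Applying ∮E·dA = Q_enc/ε₀ with the end caps contributing no flux:
E = |λ_enc|/(2πε₀r) = (2.566×10^-5)/(2π·8.85×10^-12·0.104) = 4.44×10^6 N/C.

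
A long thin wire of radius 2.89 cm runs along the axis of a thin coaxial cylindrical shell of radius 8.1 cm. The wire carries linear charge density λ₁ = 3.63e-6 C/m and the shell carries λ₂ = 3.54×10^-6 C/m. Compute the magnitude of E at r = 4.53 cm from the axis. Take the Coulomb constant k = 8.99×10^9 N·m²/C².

By cylindrical symmetry E is radial; use a coaxial Gaussian cylinder of radius 4.53 cm and length L (between the conductors, 2.89 cm < r < 8.1 cm).
The shell at 8.1 cm lies outside the Gaussian surface, so λ_enc = λ₁ = 3.63e-6 C/m.
Gauss's law: E·2πrL = λ_enc L/ε₀.
E = 2k|λ_enc|/r = 2(8.99×10^9)(3.63×10^-6)/(0.0453) = 1.44×10^6 N/C.

E ≈ 1.44e6 N/C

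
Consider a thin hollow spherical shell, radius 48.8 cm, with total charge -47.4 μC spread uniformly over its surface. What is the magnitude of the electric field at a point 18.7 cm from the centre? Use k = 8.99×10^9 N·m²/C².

E = 0

Use a concentric Gaussian sphere at r = 18.7 cm (inside the shell, r < 48.8 cm).
All the charge is outside the Gaussian surface: Q_enc = 0, hence E = 0 everywhere inside the shell.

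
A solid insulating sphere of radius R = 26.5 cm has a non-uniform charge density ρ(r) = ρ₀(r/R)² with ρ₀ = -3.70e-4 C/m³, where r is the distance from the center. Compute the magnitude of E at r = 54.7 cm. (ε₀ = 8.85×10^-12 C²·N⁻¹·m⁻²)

By spherical symmetry E is radial; choose a Gaussian sphere of radius r = 54.7 cm (r > R, all charge enclosed).
Q_enc = 4π ∫₀^R ρ₀(r'/R)^2 r'² dr' = 4πρ₀R³/5 = -1.731×10^-5 C.
By Gauss's law, ∮E·dA = E·4πr² = Q_enc/ε₀.
E = |Q_enc|/(4πε₀r²) = (1.731e-5)/(4π·8.85×10^-12·(0.547)²) = 5.20e5 N/C.

E = 5.20×10^5 N/C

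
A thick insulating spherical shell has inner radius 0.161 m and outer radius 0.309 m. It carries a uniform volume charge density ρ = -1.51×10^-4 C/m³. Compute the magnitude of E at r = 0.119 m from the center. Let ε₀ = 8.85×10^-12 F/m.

|E| = 0 V/m

Symmetry ⇒ E = E(r) r̂. Gaussian sphere of radius r = 0.119 m (r < 0.161 m, inside the empty cavity).
No charge is enclosed, so by Gauss's law E·4πr² = 0 ⇒ E = 0.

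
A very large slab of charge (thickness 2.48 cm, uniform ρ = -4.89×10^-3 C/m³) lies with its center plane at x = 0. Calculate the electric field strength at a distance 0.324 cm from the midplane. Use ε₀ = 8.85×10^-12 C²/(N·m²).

By symmetry E is perpendicular to the slab. A Gaussian pillbox from −0.324 cm to +0.324 cm (face area A) lies entirely within the slab.
Q_enc = ρ·(2x)·A and flux = 2EA, so 2EA = 2ρxA/ε₀ ⇒ E = |ρ|x/ε₀.
E = (4.89e-3)(0.00324)/(8.85×10^-12) = 1.79×10^6 N/C.

|E| = 1.79e6 V/m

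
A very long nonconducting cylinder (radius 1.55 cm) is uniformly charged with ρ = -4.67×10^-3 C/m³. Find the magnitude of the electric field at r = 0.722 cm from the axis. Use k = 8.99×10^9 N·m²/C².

|E| = 1.90e6 N/C

Take a coaxial cylindrical Gaussian surface of radius r = 0.722 cm and length L (r < R).
Enclosed charge per unit length: λ_enc = ρ·πr² = (-4.67×10^-3)π(0.00722)² = -7.648e-7 C/m.
Gauss's law: E·2πrL = λ_enc L/ε₀.
E = 2k|λ_enc|/r = 2(8.99×10^9)(7.648e-7)/(0.00722) = 1.90×10^6 N/C.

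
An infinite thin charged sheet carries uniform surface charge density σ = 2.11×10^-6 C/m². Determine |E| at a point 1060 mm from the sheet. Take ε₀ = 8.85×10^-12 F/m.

|E| = 1.19e5 N/C

Choose a cylindrical pillbox piercing the sheet, end faces (area A) parallel to it.
Only the two end caps contribute flux: Φ = 2EA. With Q_enc = σA, Gauss's law gives E = |σ|/(2ε₀).
E = |σ|/(2ε₀) = (2.11×10^-6)/(2·8.85×10^-12) = 1.19×10^5 N/C.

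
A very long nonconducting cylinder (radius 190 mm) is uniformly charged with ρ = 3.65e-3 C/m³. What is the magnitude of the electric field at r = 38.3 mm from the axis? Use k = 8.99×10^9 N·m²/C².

Take a coaxial cylindrical Gaussian surface of radius r = 38.3 mm and length L (r < R).
Enclosed charge per unit length: λ_enc = ρ·πr² = (3.65×10^-3)π(0.0383)² = 1.682×10^-5 C/m.
Since E is radial and uniform over the curved surface, Φ = E·2πrL = Q_enc/ε₀ = λ_enc L/ε₀.
E = 2k|λ_enc|/r = 2(8.99×10^9)(1.682×10^-5)/(0.0383) = 7.90×10^6 N/C.

7.90e6 N/C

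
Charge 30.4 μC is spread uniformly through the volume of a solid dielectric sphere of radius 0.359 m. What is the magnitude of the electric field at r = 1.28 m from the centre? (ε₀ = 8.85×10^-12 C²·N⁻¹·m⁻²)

Take a concentric spherical Gaussian surface of radius r = 1.28 m (r > R, so the entire charge is enclosed).
Q_enc = 30.4 μC = 3.04×10^-5 C.
Since E is radial and uniform over the Gaussian sphere, Φ = E·4πr² = Q_enc/ε₀.
E = |Q_enc|/(4πε₀r²) = (3.04×10^-5)/(4π·8.85×10^-12·(1.28)²) = 1.67e5 N/C.

|E| ≈ 1.67×10^5 N/C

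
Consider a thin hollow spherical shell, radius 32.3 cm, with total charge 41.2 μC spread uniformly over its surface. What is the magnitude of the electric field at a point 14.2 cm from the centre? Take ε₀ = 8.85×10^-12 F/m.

Use a concentric Gaussian sphere at r = 14.2 cm (inside the shell, r < 32.3 cm).
No charge lies within this surface, so Q_enc = 0 and Gauss's law gives E·4πr² = 0 ⇒ E = 0.

E = 0 (no enclosed charge)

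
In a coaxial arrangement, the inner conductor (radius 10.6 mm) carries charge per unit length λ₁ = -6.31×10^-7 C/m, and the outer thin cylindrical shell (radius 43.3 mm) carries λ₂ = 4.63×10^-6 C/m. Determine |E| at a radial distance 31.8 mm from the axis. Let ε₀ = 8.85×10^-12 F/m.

|E| = 3.57×10^5 N/C

Choose a coaxial cylinder of radius r = 31.8 mm (arbitrary length L) as the Gaussian surface (between the conductors, 10.6 mm < r < 43.3 mm).
The shell at 43.3 mm lies outside the Gaussian surface, so λ_enc = λ₁ = -6.31×10^-7 C/m.
Gauss's law: E·2πrL = λ_enc L/ε₀.
E = |λ_enc|/(2πε₀r) = (6.31e-7)/(2π·8.85×10^-12·0.0318) = 3.57×10^5 N/C.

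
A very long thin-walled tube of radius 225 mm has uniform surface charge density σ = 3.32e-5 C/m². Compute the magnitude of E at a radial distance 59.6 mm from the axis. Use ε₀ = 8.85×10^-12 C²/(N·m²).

Coaxial Gaussian cylinder, radius r = 59.6 mm, length L (r < 225 mm, inside the shell).
No charge is enclosed, so Gauss's law gives E·2πrL = 0 ⇒ E = 0.

E = 0 (no enclosed charge)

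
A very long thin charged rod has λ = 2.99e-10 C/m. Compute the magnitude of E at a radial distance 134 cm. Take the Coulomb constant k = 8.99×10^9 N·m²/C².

E = 4.01 V/m

By cylindrical symmetry E is radial; use a coaxial Gaussian cylinder of radius 134 cm and length L.
Q_enc = λL, so λ_enc = 2.99×10^-10 C/m.
By Gauss's law (flux through the curved wall only), E·2πrL = λ_enc L/ε₀.
E = 2k|λ_enc|/r = 2(8.99×10^9)(2.99×10^-10)/(1.34) = 4.01 N/C.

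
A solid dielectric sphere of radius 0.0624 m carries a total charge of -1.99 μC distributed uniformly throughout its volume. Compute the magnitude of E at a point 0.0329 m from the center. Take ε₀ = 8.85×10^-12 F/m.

Symmetry ⇒ E = E(r) r̂. Gaussian sphere of radius r = 0.0329 m (r < R).
Only the charge within r is enclosed: Q_enc = Q·(r/R)³ = (-1.99 μC)·(0.0329 m/0.0624 m)³ = -2.917×10^-7 C.
Since E is radial and uniform over the Gaussian sphere, Φ = E·4πr² = Q_enc/ε₀.
E = |Q_enc|/(4πε₀r²) = (2.917×10^-7)/(4π·8.85×10^-12·(0.0329)²) = 2.42×10^6 N/C.

2.42e6 V/m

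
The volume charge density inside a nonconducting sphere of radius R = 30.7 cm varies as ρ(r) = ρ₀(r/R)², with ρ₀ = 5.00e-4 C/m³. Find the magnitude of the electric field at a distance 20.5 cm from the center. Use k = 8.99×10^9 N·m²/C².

By spherical symmetry E is radial; choose a Gaussian sphere of radius r = 20.5 cm (r < R).
Integrate the density: Q_enc = 4π ∫₀^r ρ₀(r'/R)^2 r'² dr' = 4πρ₀ r^5/(5·R²) = 4.827e-6 C.
Gauss's law: E·4πr² = Q_enc/ε₀.
E = k|Q_enc|/r² = (8.99×10^9)(4.827×10^-6)/(0.205)² = 1.03×10^6 N/C.

E ≈ 1.03e6 N/C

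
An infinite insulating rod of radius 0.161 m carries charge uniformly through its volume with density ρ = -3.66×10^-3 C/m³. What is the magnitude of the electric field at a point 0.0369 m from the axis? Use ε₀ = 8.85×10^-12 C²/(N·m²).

7.63×10^6 N/C

Choose a coaxial cylinder of radius r = 0.0369 m (arbitrary length L) as the Gaussian surface (r < R).
Charge inside radius r per length L is ρ·πr²·L, so λ_enc = ρπr² = -1.566×10^-5 C/m.
Since E is radial and uniform over the curved surface, Φ = E·2πrL = Q_enc/ε₀ = λ_enc L/ε₀.
E = |λ_enc|/(2πε₀r) = (1.566×10^-5)/(2π·8.85×10^-12·0.0369) = 7.63e6 N/C.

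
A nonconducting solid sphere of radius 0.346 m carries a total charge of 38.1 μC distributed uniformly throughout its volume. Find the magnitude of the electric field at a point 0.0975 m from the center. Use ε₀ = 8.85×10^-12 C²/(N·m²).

Take a concentric spherical Gaussian surface of radius r = 0.0975 m (r < R).
Only the charge within r is enclosed: Q_enc = Q·(r/R)³ = (38.1 μC)·(0.0975 m/0.346 m)³ = 8.525×10^-7 C.
Applying ∮E·dA = Q_enc/ε₀ with Φ = E(4πr²):
E = |Q_enc|/(4πε₀r²) = (8.525×10^-7)/(4π·8.85×10^-12·(0.0975)²) = 8.06×10^5 N/C.

8.06e5 N/C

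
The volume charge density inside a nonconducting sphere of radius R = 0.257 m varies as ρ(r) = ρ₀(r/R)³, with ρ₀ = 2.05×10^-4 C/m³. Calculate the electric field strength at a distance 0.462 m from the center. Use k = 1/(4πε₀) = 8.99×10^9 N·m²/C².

|E| = 3.07×10^5 V/m

Use a concentric Gaussian sphere at r = 0.462 m (r > R, all charge enclosed).
Q_enc = 4π ∫₀^R ρ₀(r'/R)^3 r'² dr' = 4πρ₀R³/6 = 7.288×10^-6 C.
Since E is radial and uniform over the Gaussian sphere, Φ = E·4πr² = Q_enc/ε₀.
E = k|Q_enc|/r² = (8.99×10^9)(7.288×10^-6)/(0.462)² = 3.07×10^5 N/C.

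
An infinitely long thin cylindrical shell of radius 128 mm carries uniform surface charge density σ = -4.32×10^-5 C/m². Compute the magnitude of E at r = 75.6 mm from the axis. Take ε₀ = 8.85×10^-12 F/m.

|E| = 0 N/C

By cylindrical symmetry E is radial; use a coaxial Gaussian cylinder of radius 75.6 mm and length L (r < 128 mm, inside the shell).
All the surface charge lies outside this cylinder: Q_enc = 0, hence E = 0.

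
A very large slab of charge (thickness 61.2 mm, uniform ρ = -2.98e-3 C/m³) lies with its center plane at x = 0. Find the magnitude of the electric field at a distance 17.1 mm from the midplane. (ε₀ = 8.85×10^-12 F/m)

|E| = 5.76e6 N/C

By symmetry E is perpendicular to the slab. A Gaussian pillbox from −17.1 mm to +17.1 mm (face area A) lies entirely within the slab.
Q_enc = ρ·(2x)·A and flux = 2EA, so 2EA = 2ρxA/ε₀ ⇒ E = |ρ|x/ε₀.
E = (2.98e-3)(0.0171)/(8.85×10^-12) = 5.76×10^6 N/C.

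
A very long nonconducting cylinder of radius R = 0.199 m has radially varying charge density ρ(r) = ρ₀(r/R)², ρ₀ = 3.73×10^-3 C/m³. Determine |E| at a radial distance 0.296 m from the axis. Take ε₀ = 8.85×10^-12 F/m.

Choose a coaxial cylinder of radius r = 0.296 m (arbitrary length L) as the Gaussian surface (r > R, full charge per length enclosed).
λ_enc = 2π ∫₀^R ρ₀(r'/R)^2 r' dr' = 2πρ₀R²/4 = 2.32e-4 C/m.
Applying ∮E·dA = Q_enc/ε₀ with the end caps contributing no flux:
E = |λ_enc|/(2πε₀r) = (2.32×10^-4)/(2π·8.85×10^-12·0.296) = 1.41e7 N/C.

|E| = 1.41×10^7 N/C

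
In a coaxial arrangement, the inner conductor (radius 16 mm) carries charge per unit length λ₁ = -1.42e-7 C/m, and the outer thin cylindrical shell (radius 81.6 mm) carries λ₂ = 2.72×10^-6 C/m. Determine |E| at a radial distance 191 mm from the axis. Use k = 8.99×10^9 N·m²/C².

Coaxial Gaussian cylinder, radius r = 191 mm, length L (r > 81.6 mm, enclosing both).
λ_enc = λ₁ + λ₂ = (-1.42×10^-7) + (2.72e-6) = 2.578×10^-6 C/m.
Applying ∮E·dA = Q_enc/ε₀ with the end caps contributing no flux:
E = 2k|λ_enc|/r = 2(8.99×10^9)(2.578e-6)/(0.191) = 2.43e5 N/C.

E ≈ 2.43e5 V/m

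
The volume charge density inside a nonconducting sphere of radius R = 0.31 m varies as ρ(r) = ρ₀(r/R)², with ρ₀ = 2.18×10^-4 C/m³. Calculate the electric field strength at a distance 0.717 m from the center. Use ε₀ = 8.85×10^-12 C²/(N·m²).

Symmetry ⇒ E = E(r) r̂. Gaussian sphere of radius r = 0.717 m (r > R, all charge enclosed).
Q_enc = 4π ∫₀^R ρ₀(r'/R)^2 r'² dr' = 4πρ₀R³/5 = 1.632e-5 C.
Applying ∮E·dA = Q_enc/ε₀ with Φ = E(4πr²):
E = |Q_enc|/(4πε₀r²) = (1.632e-5)/(4π·8.85×10^-12·(0.717)²) = 2.85e5 N/C.

2.85e5 N/C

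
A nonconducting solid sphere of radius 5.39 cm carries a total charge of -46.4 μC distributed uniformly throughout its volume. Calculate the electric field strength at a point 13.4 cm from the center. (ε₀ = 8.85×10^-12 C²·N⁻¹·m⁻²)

2.32e7 V/m

Take a concentric spherical Gaussian surface of radius r = 13.4 cm (r > R, so the entire charge is enclosed).
Q_enc = -46.4 μC = -4.64e-5 C.
Since E is radial and uniform over the Gaussian sphere, Φ = E·4πr² = Q_enc/ε₀.
E = |Q_enc|/(4πε₀r²) = (4.64×10^-5)/(4π·8.85×10^-12·(0.134)²) = 2.32e7 N/C.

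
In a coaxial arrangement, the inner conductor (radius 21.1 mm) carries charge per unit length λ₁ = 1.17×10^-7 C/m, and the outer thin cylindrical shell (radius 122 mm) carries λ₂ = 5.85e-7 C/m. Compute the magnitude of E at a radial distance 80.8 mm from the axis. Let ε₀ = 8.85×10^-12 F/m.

Coaxial Gaussian cylinder, radius r = 80.8 mm, length L (between the conductors, 21.1 mm < r < 122 mm).
The shell at 122 mm lies outside the Gaussian surface, so λ_enc = λ₁ = 1.17e-7 C/m.
By Gauss's law (flux through the curved wall only), E·2πrL = λ_enc L/ε₀.
E = |λ_enc|/(2πε₀r) = (1.17×10^-7)/(2π·8.85×10^-12·0.0808) = 2.60×10^4 N/C.

2.60×10^4 N/C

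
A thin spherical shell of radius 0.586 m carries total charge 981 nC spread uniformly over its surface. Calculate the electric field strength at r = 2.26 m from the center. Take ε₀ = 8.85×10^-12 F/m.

E ≈ 1.73×10^3 N/C

Symmetry ⇒ E = E(r) r̂. Gaussian sphere of radius r = 2.26 m (r > 0.586 m).
The entire shell is enclosed: Q_enc = 9.81×10^-7 C.
By Gauss's law, ∮E·dA = E·4πr² = Q_enc/ε₀.
E = |Q_enc|/(4πε₀r²) = (9.81e-7)/(4π·8.85×10^-12·(2.26)²) = 1.73e3 N/C.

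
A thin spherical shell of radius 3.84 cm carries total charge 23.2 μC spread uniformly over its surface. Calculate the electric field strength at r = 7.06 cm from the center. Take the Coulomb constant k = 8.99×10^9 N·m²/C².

E = 4.18×10^7 N/C

Symmetry ⇒ E = E(r) r̂. Gaussian sphere of radius r = 7.06 cm (r > 3.84 cm).
The entire shell is enclosed: Q_enc = 2.32×10^-5 C.
Applying ∮E·dA = Q_enc/ε₀ with Φ = E(4πr²):
E = k|Q_enc|/r² = (8.99×10^9)(2.32×10^-5)/(0.0706)² = 4.18×10^7 N/C.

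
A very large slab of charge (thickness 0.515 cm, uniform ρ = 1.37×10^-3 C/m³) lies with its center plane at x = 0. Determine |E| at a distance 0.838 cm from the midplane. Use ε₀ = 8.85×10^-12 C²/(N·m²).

The point |x| = 0.838 cm lies outside the slab (half-thickness 0.002575 m). A symmetric pillbox spanning the full slab encloses Q_enc = ρ·d·A.
Flux = 2EA ⇒ E = |ρ|d/(2ε₀), independent of distance outside.
E = (1.37×10^-3)(0.00515)/(2·8.85×10^-12) = 3.99×10^5 N/C.

E = 3.99×10^5 N/C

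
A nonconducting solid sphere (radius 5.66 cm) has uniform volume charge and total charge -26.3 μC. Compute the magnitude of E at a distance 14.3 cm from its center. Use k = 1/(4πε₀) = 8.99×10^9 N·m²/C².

1.16×10^7 N/C

Symmetry ⇒ E = E(r) r̂. Gaussian sphere of radius r = 14.3 cm (r > R, so the entire charge is enclosed).
Q_enc = -26.3 μC = -2.63e-5 C.
By Gauss's law, ∮E·dA = E·4πr² = Q_enc/ε₀.
E = k|Q_enc|/r² = (8.99×10^9)(2.63e-5)/(0.143)² = 1.16×10^7 N/C.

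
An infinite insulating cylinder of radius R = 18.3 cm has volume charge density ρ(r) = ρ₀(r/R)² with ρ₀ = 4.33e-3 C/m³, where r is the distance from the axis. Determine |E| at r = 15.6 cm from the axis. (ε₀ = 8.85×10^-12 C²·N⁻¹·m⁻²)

|E| = 1.39×10^7 V/m

Coaxial Gaussian cylinder, radius r = 15.6 cm, length L (r < R).
λ_enc = ∫₀^r ρ(r')·2πr' dr' = (2πρ₀/R²)·r^4/4 = 1.203×10^-4 C/m.
Since E is radial and uniform over the curved surface, Φ = E·2πrL = Q_enc/ε₀ = λ_enc L/ε₀.
E = |λ_enc|/(2πε₀r) = (1.203×10^-4)/(2π·8.85×10^-12·0.156) = 1.39×10^7 N/C.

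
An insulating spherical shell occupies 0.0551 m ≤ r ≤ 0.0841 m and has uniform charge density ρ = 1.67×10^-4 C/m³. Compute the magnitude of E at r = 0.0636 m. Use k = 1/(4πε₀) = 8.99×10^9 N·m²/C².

1.40e5 N/C

Take a concentric spherical Gaussian surface of radius r = 0.0636 m (within the shell material, 0.0551 m < r < 0.0841 m).
Enclosed charge is the volume from a to r: Q_enc = (4π/3)ρ(r³ − a³) = 6.294×10^-8 C.
Since E is radial and uniform over the Gaussian sphere, Φ = E·4πr² = Q_enc/ε₀.
E = k|Q_enc|/r² = (8.99×10^9)(6.294e-8)/(0.0636)² = 1.40×10^5 N/C.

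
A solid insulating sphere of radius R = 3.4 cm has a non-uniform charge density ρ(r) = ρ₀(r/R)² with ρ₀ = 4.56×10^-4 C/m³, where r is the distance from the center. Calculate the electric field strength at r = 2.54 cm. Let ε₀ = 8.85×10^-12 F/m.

Take a concentric spherical Gaussian surface of radius r = 2.54 cm (r < R).
Q_enc = ∫₀^r ρ(r')·4πr'² dr' = (4πρ₀/R²) ∫₀^r r'^4 dr' = 4πρ₀ r^5/(5·R²) = 1.048e-8 C.
Since E is radial and uniform over the Gaussian sphere, Φ = E·4πr² = Q_enc/ε₀.
E = |Q_enc|/(4πε₀r²) = (1.048×10^-8)/(4π·8.85×10^-12·(0.0254)²) = 1.46×10^5 N/C.

|E| = 1.46×10^5 V/m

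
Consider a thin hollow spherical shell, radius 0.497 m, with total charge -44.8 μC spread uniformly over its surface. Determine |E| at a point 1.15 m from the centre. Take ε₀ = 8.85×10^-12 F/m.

Take a concentric spherical Gaussian surface of radius r = 1.15 m (r > 0.497 m).
The entire shell is enclosed: Q_enc = -4.48×10^-5 C.
Applying ∮E·dA = Q_enc/ε₀ with Φ = E(4πr²):
E = |Q_enc|/(4πε₀r²) = (4.48e-5)/(4π·8.85×10^-12·(1.15)²) = 3.05×10^5 N/C.

|E| = 3.05×10^5 N/C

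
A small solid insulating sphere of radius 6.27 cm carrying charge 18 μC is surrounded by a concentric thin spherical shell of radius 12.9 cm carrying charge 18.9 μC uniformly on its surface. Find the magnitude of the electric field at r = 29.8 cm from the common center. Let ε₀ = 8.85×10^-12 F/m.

E ≈ 3.74×10^6 V/m

By spherical symmetry E is radial; choose a Gaussian sphere of radius r = 29.8 cm (r > 12.9 cm, enclosing both).
Q_enc = (18 μC) + (18.9 μC) = 3.69×10^-5 C.
Applying ∮E·dA = Q_enc/ε₀ with Φ = E(4πr²):
E = |Q_enc|/(4πε₀r²) = (3.69×10^-5)/(4π·8.85×10^-12·(0.298)²) = 3.74×10^6 N/C.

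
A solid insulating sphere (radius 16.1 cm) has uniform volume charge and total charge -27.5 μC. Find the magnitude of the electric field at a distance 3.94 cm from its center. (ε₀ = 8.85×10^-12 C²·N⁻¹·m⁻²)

2.33e6 V/m

Take a concentric spherical Gaussian surface of radius r = 3.94 cm (r < R).
For a uniform sphere the enclosed fraction is (r/R)³, so Q_enc = (-27.5 μC)(0.0394/0.161)³ = -4.03e-7 C.
By Gauss's law, ∮E·dA = E·4πr² = Q_enc/ε₀.
E = |Q_enc|/(4πε₀r²) = (4.03×10^-7)/(4π·8.85×10^-12·(0.0394)²) = 2.33×10^6 N/C.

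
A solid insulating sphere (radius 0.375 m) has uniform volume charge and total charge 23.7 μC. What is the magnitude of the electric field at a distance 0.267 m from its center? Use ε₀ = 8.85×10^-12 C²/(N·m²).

Take a concentric spherical Gaussian surface of radius r = 0.267 m (r < R).
Only the charge within r is enclosed: Q_enc = Q·(r/R)³ = (23.7 μC)·(0.267 m/0.375 m)³ = 8.554e-6 C.
By Gauss's law, ∮E·dA = E·4πr² = Q_enc/ε₀.
E = |Q_enc|/(4πε₀r²) = (8.554×10^-6)/(4π·8.85×10^-12·(0.267)²) = 1.08×10^6 N/C.

E ≈ 1.08e6 V/m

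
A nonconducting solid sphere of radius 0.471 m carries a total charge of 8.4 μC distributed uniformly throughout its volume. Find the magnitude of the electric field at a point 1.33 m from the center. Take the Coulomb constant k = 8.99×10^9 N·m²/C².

|E| ≈ 4.27×10^4 N/C

Symmetry ⇒ E = E(r) r̂. Gaussian sphere of radius r = 1.33 m (r > R, so the entire charge is enclosed).
Q_enc = 8.4 μC = 8.40×10^-6 C.
Gauss's law: E·4πr² = Q_enc/ε₀.
E = k|Q_enc|/r² = (8.99×10^9)(8.40×10^-6)/(1.33)² = 4.27×10^4 N/C.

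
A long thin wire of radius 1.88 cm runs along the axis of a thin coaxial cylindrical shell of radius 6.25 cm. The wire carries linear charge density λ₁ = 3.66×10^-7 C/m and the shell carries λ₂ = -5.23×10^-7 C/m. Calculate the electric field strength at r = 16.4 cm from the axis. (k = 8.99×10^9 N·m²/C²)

Take a coaxial cylindrical Gaussian surface of radius r = 16.4 cm and length L (r > 6.25 cm, enclosing both).
λ_enc = λ₁ + λ₂ = (3.66×10^-7) + (-5.23×10^-7) = -1.57e-7 C/m.
By Gauss's law (flux through the curved wall only), E·2πrL = λ_enc L/ε₀.
E = 2k|λ_enc|/r = 2(8.99×10^9)(1.57e-7)/(0.164) = 1.72×10^4 N/C.

1.72×10^4 N/C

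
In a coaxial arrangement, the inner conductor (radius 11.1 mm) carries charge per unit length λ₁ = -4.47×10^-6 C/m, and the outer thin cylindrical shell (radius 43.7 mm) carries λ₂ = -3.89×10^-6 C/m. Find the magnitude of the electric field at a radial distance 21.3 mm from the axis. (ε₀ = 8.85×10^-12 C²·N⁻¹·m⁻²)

3.77×10^6 N/C

Choose a coaxial cylinder of radius r = 21.3 mm (arbitrary length L) as the Gaussian surface (between the conductors, 11.1 mm < r < 43.7 mm).
Only the inner wire is enclosed; the outer shell contributes nothing inside itself. λ_enc = λ₁ = -4.47×10^-6 C/m.
Since E is radial and uniform over the curved surface, Φ = E·2πrL = Q_enc/ε₀ = λ_enc L/ε₀.
E = |λ_enc|/(2πε₀r) = (4.47e-6)/(2π·8.85×10^-12·0.0213) = 3.77×10^6 N/C.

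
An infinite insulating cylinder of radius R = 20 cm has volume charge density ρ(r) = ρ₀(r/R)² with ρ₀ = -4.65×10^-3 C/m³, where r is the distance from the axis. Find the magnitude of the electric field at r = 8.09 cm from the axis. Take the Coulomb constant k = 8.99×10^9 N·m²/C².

By cylindrical symmetry E is radial; use a coaxial Gaussian cylinder of radius 8.09 cm and length L (r < R).
λ_enc = ∫₀^r ρ(r')·2πr' dr' = (2πρ₀/R²)·r^4/4 = -7.822×10^-6 C/m.
Gauss's law: E·2πrL = λ_enc L/ε₀.
E = 2k|λ_enc|/r = 2(8.99×10^9)(7.822×10^-6)/(0.0809) = 1.74×10^6 N/C.

E = 1.74e6 V/m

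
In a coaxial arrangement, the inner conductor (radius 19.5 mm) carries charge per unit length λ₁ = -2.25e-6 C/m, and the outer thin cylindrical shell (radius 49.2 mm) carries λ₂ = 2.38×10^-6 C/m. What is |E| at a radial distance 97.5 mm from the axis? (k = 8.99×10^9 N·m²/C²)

By cylindrical symmetry E is radial; use a coaxial Gaussian cylinder of radius 97.5 mm and length L (r > 49.2 mm, enclosing both).
λ_enc = λ₁ + λ₂ = (-2.25e-6) + (2.38e-6) = 1.30×10^-7 C/m.
Gauss's law: E·2πrL = λ_enc L/ε₀.
E = 2k|λ_enc|/r = 2(8.99×10^9)(1.30×10^-7)/(0.0975) = 2.40×10^4 N/C.

E = 2.40×10^4 N/C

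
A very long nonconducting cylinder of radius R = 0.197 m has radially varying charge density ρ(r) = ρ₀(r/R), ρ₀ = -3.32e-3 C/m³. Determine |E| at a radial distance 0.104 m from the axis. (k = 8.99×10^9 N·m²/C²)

By cylindrical symmetry E is radial; use a coaxial Gaussian cylinder of radius 0.104 m and length L (r < R).
λ_enc = ∫₀^r ρ(r')·2πr' dr' = (2πρ₀/R)·r^3/3 = -3.97×10^-5 C/m.
By Gauss's law (flux through the curved wall only), E·2πrL = λ_enc L/ε₀.
E = 2k|λ_enc|/r = 2(8.99×10^9)(3.97e-5)/(0.104) = 6.86×10^6 N/C.

|E| ≈ 6.86e6 V/m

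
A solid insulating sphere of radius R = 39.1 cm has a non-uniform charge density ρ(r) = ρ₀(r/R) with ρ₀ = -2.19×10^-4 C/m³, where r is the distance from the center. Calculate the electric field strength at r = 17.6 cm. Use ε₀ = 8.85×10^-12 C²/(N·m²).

|E| ≈ 4.90×10^5 N/C

Use a concentric Gaussian sphere at r = 17.6 cm (r < R).
Integrate the density: Q_enc = 4π ∫₀^r ρ₀(r'/R)^1 r'² dr' = 4πρ₀ r^4/(4·R) = -1.688×10^-6 C.
Since E is radial and uniform over the Gaussian sphere, Φ = E·4πr² = Q_enc/ε₀.
E = |Q_enc|/(4πε₀r²) = (1.688×10^-6)/(4π·8.85×10^-12·(0.176)²) = 4.90×10^5 N/C.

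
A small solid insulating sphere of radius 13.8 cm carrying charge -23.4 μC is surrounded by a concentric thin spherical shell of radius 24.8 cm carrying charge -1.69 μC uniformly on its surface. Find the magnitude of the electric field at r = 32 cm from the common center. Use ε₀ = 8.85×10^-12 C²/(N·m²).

|E| ≈ 2.20×10^6 N/C

Symmetry ⇒ E = E(r) r̂. Gaussian sphere of radius r = 32 cm (r > 24.8 cm, enclosing both).
Q_enc = (-23.4 μC) + (-1.69 μC) = -2.509×10^-5 C.
Gauss's law: E·4πr² = Q_enc/ε₀.
E = |Q_enc|/(4πε₀r²) = (2.509e-5)/(4π·8.85×10^-12·(0.32)²) = 2.20×10^6 N/C.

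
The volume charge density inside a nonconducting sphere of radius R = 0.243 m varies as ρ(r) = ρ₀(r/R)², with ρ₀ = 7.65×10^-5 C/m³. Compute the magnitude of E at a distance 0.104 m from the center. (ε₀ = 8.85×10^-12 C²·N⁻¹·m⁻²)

|E| = 3.29×10^4 N/C

Symmetry ⇒ E = E(r) r̂. Gaussian sphere of radius r = 0.104 m (r < R).
Q_enc = ∫₀^r ρ(r')·4πr'² dr' = (4πρ₀/R²) ∫₀^r r'^4 dr' = 4πρ₀ r^5/(5·R²) = 3.961×10^-8 C.
By Gauss's law, ∮E·dA = E·4πr² = Q_enc/ε₀.
E = |Q_enc|/(4πε₀r²) = (3.961×10^-8)/(4π·8.85×10^-12·(0.104)²) = 3.29×10^4 N/C.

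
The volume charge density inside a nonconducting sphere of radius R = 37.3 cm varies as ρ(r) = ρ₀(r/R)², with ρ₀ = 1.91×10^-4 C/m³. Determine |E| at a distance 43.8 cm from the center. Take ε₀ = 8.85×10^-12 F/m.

|E| = 1.17e6 V/m

Take a concentric spherical Gaussian surface of radius r = 43.8 cm (r > R, all charge enclosed).
Q_enc = 4π ∫₀^R ρ₀(r'/R)^2 r'² dr' = 4πρ₀R³/5 = 2.491×10^-5 C.
Since E is radial and uniform over the Gaussian sphere, Φ = E·4πr² = Q_enc/ε₀.
E = |Q_enc|/(4πε₀r²) = (2.491×10^-5)/(4π·8.85×10^-12·(0.438)²) = 1.17×10^6 N/C.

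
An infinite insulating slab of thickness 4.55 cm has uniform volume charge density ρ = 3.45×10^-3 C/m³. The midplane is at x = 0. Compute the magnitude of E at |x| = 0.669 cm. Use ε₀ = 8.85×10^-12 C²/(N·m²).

By symmetry E is perpendicular to the slab. A Gaussian pillbox from −0.669 cm to +0.669 cm (face area A) lies entirely within the slab.
Q_enc = ρ·(2x)·A and flux = 2EA, so 2EA = 2ρxA/ε₀ ⇒ E = |ρ|x/ε₀.
E = (3.45e-3)(0.00669)/(8.85×10^-12) = 2.61×10^6 N/C.

E ≈ 2.61e6 V/m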